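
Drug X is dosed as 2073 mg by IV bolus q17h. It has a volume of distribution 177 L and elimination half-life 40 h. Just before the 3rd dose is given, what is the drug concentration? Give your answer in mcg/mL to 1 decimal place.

f = (1/2)^(τ/t½) = (1/2)^(17/40) ≈ 0.7448.
C₀ = D/Vd = 2073/177 ≈ 11.712 mcg/mL.
Before the 3rd dose, 2 doses have been given. Superposition: Cmin = C₀·(f + f²).
≈ 11.712 × (0.7448 + 0.5547) ≈ 11.712 × 1.2995 ≈ 15.220 mcg/mL.

15.2 mcg/mL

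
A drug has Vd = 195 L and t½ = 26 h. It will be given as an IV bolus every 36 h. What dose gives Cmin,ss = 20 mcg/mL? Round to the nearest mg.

6283 mg

τ/t½ = 36/26 ≈ 1.3846, so f = (1/2)^(36/26) ≈ 0.382992.
Cmin,ss = (D/Vd)·f/(1−f), so D = Cmin,ss·Vd·(1−f)/f.
D = 20 × 195 × (1−f)/f ≈ 20 × 195 × 1.61102 ≈ 6282.98 mg.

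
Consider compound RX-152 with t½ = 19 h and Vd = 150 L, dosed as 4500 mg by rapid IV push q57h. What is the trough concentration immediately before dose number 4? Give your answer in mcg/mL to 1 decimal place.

4.3 mcg/mL

f = (1/2)^(τ/t½) = (1/2)^(57/19) ≈ 0.1250.
C₀ = D/Vd = 4500/150 ≈ 30.000 mcg/mL.
Before the 4th dose, 3 doses have been given. Superposition: Cmin = C₀·(f + f² + … + f^3).
≈ 30.000 × (0.1250 + 0.0156 + 0.0020) ≈ 30.000 × 0.1426 ≈ 4.278 mcg/mL.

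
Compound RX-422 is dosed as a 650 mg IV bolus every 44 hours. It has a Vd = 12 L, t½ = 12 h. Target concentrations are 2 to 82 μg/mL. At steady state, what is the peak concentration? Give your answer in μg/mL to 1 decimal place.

τ/t½ = 44/12 ≈ 3.6667, so fraction remaining f = (1/2)^(44/12) ≈ 0.0787.
Accumulation ratio R = 1/(1 − f) ≈ 1/0.9213 ≈ 1.0854.
Each bolus raises the concentration by D/Vd = 650/12 ≈ 54.167 μg/mL.
Steady-state peak Cmax,ss = C₀·R ≈ 54.167 × 1.0854 ≈ 58.793 μg/mL.
Peak 58.8 μg/mL vs MTC 82 μg/mL: below toxic threshold.

58.8 μg/mL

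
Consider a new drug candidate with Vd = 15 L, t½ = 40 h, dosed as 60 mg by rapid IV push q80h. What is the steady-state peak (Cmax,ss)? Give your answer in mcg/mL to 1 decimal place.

τ = 80 h = 2 half-lives, so f = (1/2)^2 = 0.25.
Accumulation ratio R = 1/(1 − f) = 1/0.75 = 4/3.
Single-dose peak C₀ = D/Vd = 60/15 = 4 mcg/mL.
Steady-state peak Cmax,ss = C₀·R = 4 × 4/3 ≈ 5.333 mcg/mL.

5.3 mcg/mL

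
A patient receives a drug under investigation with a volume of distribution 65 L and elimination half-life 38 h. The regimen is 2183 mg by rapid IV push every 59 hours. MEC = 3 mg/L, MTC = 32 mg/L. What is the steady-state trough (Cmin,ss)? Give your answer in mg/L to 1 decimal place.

k = ln2/t½ = ln2/38 ≈ 0.018241 h⁻¹; fraction remaining f = e^(−kτ) = e^(−0.018241×59) ≈ 0.3409.
At steady state, accumulation factor R = 1/(1 − e^(−kτ)) ≈ 1.5172.
Single-dose peak C₀ = D/Vd = 2183/65 ≈ 33.585 mg/L.
Cmax,ss = C₀/(1 − f) ≈ 33.585/0.6591 ≈ 50.956 mg/L.
Steady-state trough Cmin,ss = Cmax,ss·f ≈ 50.956 × 0.3409 ≈ 17.371 mg/L.
Trough 17.4 mg/L vs MEC 3 mg/L: adequate.

17.4 mg/L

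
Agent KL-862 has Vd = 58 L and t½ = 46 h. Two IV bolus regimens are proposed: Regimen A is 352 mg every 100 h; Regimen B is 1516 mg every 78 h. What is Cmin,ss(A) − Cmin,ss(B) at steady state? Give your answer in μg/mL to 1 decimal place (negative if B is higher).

-9.9 μg/mL

Regimen A: f = (1/2)^(100/46) ≈ 0.2216; Cmin,ss = (352/58)·f/(1−f) ≈ 1.728 μg/mL.
Regimen B: f = (1/2)^(78/46) ≈ 0.3087; Cmin,ss = (1516/58)·f/(1−f) ≈ 11.672 μg/mL.
Difference ≈ 1.728 − 11.672 ≈ -9.944 μg/mL.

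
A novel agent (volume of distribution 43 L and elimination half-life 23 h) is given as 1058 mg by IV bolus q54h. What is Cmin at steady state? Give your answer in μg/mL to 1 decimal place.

6.0 μg/mL

k = ln2/t½ = ln2/23 ≈ 0.030137 h⁻¹; fraction remaining f = e^(−kτ) = e^(−0.030137×54) ≈ 0.1964.
Single-dose peak C₀ = D/Vd = 1058/43 ≈ 24.605 μg/mL.
Steady-state trough Cmin,ss = C₀·f/(1−f) ≈ 24.605 × 0.1964/0.8036 ≈ 6.013 μg/mL.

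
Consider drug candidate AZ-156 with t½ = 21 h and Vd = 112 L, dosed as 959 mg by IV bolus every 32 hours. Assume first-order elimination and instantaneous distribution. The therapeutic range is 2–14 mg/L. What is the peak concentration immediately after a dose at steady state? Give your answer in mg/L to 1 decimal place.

13.1 mg/L

Over one 32-h interval, 32/21 ≈ 1.5238 half-lives elapse, leaving f ≈ 0.3478 of each dose.
At steady state, accumulation factor R = 1/(1 − e^(−kτ)) ≈ 1.5333.
Each bolus raises the concentration by D/Vd = 959/112 ≈ 8.562 mg/L.
Steady-state peak Cmax,ss = C₀·R ≈ 8.562 × 1.5333 ≈ 13.128 mg/L.
Peak 13.1 mg/L vs MTC 14 mg/L: below toxic threshold.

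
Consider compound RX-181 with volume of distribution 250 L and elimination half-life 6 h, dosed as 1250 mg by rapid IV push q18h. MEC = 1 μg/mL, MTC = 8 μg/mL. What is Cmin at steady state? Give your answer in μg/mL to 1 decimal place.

τ = 18 h = 3 half-lives, so f = (1/2)^3 = 0.125.
At steady state, R = 1/(1 − 0.125) = 8/7.
Single-dose peak C₀ = D/Vd = 1250/250 = 5 μg/mL.
Steady-state peak Cmax,ss = C₀·R = 5 × 8/7 ≈ 5.714 μg/mL.
Steady-state trough Cmin,ss = Cmax,ss·f ≈ 5.714 × 0.125 ≈ 0.714 μg/mL.
Trough 0.7 μg/mL vs MEC 1 μg/mL: subtherapeutic.

0.7 μg/mL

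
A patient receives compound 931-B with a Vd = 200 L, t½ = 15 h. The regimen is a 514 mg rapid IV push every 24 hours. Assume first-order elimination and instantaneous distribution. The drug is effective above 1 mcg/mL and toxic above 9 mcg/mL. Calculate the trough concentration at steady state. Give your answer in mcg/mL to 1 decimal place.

k = ln2/t½ = ln2/15 ≈ 0.046210 h⁻¹; fraction remaining f = e^(−kτ) = e^(−0.046210×24) ≈ 0.3299.
Single-dose peak C₀ = D/Vd = 514/200 ≈ 2.570 mcg/mL.
Steady-state trough Cmin,ss = C₀·f/(1−f) ≈ 2.570 × 0.3299/0.6701 ≈ 1.265 mcg/mL.
Trough 1.3 mcg/mL vs MEC 1 mcg/mL: adequate.

1.3 mcg/mL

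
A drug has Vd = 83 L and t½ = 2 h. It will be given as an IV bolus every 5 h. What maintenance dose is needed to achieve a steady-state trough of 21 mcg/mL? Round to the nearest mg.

τ/t½ = 5/2 ≈ 2.5, so f = (1/2)^(5/2) ≈ 0.176777.
Cmin,ss = (D/Vd)·f/(1−f), so D = Cmin,ss·Vd·(1−f)/f.
D = 21 × 83 × (1−f)/f ≈ 21 × 83 × 4.65684 ≈ 8116.87 mg.

8117 mg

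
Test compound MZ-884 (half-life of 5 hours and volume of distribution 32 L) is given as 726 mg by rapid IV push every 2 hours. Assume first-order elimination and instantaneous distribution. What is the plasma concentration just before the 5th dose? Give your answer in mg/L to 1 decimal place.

f = (1/2)^(τ/t½) = (1/2)^(2/5) ≈ 0.7579.
C₀ = D/Vd = 726/32 ≈ 22.688 mg/L.
Before the 5th dose, 4 doses have been given. Superposition: Cmin = C₀·(f + f² + … + f^4).
≈ 22.688 × (0.7579 + 0.5744 + 0.4353 + 0.3299) ≈ 22.688 × 2.0975 ≈ 47.588 mg/L.

47.6 mg/L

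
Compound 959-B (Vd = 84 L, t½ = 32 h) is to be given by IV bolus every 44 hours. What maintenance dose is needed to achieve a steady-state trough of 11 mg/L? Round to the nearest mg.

τ/t½ = 44/32 ≈ 1.375, so f = (1/2)^(44/32) ≈ 0.385553.
Cmin,ss = (D/Vd)·f/(1−f), so D = Cmin,ss·Vd·(1−f)/f.
D = 11 × 84 × (1−f)/f ≈ 11 × 84 × 1.59368 ≈ 1472.56 mg.

1473 mg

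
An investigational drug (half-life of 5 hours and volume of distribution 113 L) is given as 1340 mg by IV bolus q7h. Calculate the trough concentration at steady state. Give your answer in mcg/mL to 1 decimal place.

7.2 mcg/mL

k = ln2/t½ = ln2/5 ≈ 0.138629 h⁻¹; fraction remaining f = e^(−kτ) = e^(−0.138629×7) ≈ 0.3789.
Accumulation ratio R = 1/(1 − f) ≈ 1/0.6211 ≈ 1.6100.
Each bolus raises the concentration by D/Vd = 1340/113 ≈ 11.858 mcg/mL.
Steady-state peak Cmax,ss = C₀·R ≈ 11.858 × 1.6100 ≈ 19.091 mcg/mL.
One interval later, Cmin,ss = Cmax,ss·e^(−kτ) ≈ 19.091 × 0.3789 ≈ 7.234 mcg/mL.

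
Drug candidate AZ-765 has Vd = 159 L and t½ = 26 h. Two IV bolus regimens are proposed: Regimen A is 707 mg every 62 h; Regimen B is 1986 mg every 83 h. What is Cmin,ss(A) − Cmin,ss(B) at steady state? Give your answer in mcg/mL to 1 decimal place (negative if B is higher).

Regimen A: f = (1/2)^(62/26) ≈ 0.1915; Cmin,ss = (707/159)·f/(1−f) ≈ 1.053 mcg/mL.
Regimen B: f = (1/2)^(83/26) ≈ 0.1094; Cmin,ss = (1986/159)·f/(1−f) ≈ 1.534 mcg/mL.
Difference ≈ 1.053 − 1.534 ≈ -0.481 mcg/mL.

-0.5 mcg/mL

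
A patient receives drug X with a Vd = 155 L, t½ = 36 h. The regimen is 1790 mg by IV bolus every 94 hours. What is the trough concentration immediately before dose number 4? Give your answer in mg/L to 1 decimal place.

f = (1/2)^(τ/t½) = (1/2)^(94/36) ≈ 0.1637.
C₀ = D/Vd = 1790/155 ≈ 11.548 mg/L.
Before the 4th dose, 3 doses have been given. Superposition: Cmin = C₀·(f + f² + … + f^3).
≈ 11.548 × (0.1637 + 0.0268 + 0.0044) ≈ 11.548 × 0.1949 ≈ 2.251 mg/L.

2.3 mg/L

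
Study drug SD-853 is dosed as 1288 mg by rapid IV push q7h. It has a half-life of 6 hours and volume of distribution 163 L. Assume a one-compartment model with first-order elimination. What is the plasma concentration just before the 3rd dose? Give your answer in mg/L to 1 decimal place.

5.1 mg/L

f = (1/2)^(τ/t½) = (1/2)^(7/6) ≈ 0.4454.
C₀ = D/Vd = 1288/163 ≈ 7.902 mg/L.
Before the 3rd dose, 2 doses have been given. Superposition: Cmin = C₀·(f + f²).
≈ 7.902 × (0.4454 + 0.1984) ≈ 7.902 × 0.6438 ≈ 5.087 mg/L.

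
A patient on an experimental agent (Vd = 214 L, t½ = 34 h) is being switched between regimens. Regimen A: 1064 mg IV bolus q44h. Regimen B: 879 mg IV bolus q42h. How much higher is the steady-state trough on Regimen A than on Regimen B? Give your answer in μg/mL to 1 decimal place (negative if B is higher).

Regimen A: f = (1/2)^(44/34) ≈ 0.4078; Cmin,ss = (1064/214)·f/(1−f) ≈ 3.424 μg/mL.
Regimen B: f = (1/2)^(42/34) ≈ 0.4248; Cmin,ss = (879/214)·f/(1−f) ≈ 3.033 μg/mL.
Difference ≈ 3.424 − 3.033 ≈ 0.391 μg/mL.

0.4 μg/mL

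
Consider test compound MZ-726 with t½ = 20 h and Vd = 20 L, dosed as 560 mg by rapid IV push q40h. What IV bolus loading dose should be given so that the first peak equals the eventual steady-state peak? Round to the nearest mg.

747 mg

f = (1/2)^(40/20) ≈ 0.250000; accumulation ratio R = 1/(1−f) ≈ 1.33333.
Loading dose to hit Cmax,ss on first dose: D_load = D_maint·R ≈ 560 × 1.33333 ≈ 746.66 mg.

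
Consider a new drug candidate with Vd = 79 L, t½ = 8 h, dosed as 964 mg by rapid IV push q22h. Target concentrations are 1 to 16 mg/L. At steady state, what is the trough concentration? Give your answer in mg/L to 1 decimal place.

2.1 mg/L

τ/t½ = 22/8 ≈ 2.75, so fraction remaining f = (1/2)^(22/8) ≈ 0.1487.
Single-dose peak C₀ = D/Vd = 964/79 ≈ 12.203 mg/L.
Steady-state trough Cmin,ss = C₀·f/(1−f) ≈ 12.203 × 0.1487/0.8513 ≈ 2.132 mg/L.
Trough 2.1 mg/L vs MEC 1 mg/L: adequate.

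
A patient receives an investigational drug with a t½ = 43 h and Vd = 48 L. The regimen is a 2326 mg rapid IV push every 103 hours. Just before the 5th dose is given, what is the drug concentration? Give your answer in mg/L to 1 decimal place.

f = (1/2)^(τ/t½) = (1/2)^(103/43) ≈ 0.1901.
C₀ = D/Vd = 2326/48 ≈ 48.458 mg/L.
Before the 5th dose, 4 doses have been given. Superposition: Cmin = C₀·(f + f² + … + f^4).
≈ 48.458 × (0.1901 + 0.0361 + 0.0069 + 0.0013) ≈ 48.458 × 0.2344 ≈ 11.359 mg/L.

11.4 mg/L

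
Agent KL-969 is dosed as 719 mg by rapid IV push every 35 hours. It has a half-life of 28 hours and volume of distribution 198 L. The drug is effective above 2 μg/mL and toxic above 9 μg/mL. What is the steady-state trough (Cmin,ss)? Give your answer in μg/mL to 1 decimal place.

2.6 μg/mL

Over one 35-h interval, 35/28 ≈ 1.25 half-lives elapse, leaving f ≈ 0.4204 of each dose.
Single-dose peak C₀ = D/Vd = 719/198 ≈ 3.631 μg/mL.
Steady-state trough Cmin,ss = C₀·f/(1−f) ≈ 3.631 × 0.4204/0.5796 ≈ 2.634 μg/mL.
Trough 2.6 μg/mL vs MEC 2 μg/mL: adequate.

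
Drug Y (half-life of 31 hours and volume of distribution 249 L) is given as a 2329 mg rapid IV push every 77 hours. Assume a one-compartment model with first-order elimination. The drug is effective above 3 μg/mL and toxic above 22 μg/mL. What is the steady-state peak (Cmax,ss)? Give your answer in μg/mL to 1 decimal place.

τ/t½ = 77/31 ≈ 2.4839, so fraction remaining f = (1/2)^(77/31) ≈ 0.1788.
At steady state, accumulation factor R = 1/(1 − e^(−kτ)) ≈ 1.2177.
Single-dose peak C₀ = D/Vd = 2329/249 ≈ 9.353 μg/mL.
Steady-state peak Cmax,ss = C₀·R ≈ 9.353 × 1.2177 ≈ 11.389 μg/mL.
Peak 11.4 μg/mL vs MTC 22 μg/mL: below toxic threshold.

11.4 μg/mL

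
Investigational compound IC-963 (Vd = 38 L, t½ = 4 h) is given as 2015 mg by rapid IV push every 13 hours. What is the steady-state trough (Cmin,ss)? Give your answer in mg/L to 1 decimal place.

Over one 13-h interval, 13/4 ≈ 3.25 half-lives elapse, leaving f ≈ 0.1051 of each dose.
At steady state, accumulation factor R = 1/(1 − e^(−kτ)) ≈ 1.1174.
Single-dose peak C₀ = D/Vd = 2015/38 ≈ 53.026 mg/L.
Steady-state peak Cmax,ss = C₀·R ≈ 53.026 × 1.1174 ≈ 59.251 mg/L.
Steady-state trough Cmin,ss = Cmax,ss·f ≈ 59.251 × 0.1051 ≈ 6.227 mg/L.

6.2 mg/L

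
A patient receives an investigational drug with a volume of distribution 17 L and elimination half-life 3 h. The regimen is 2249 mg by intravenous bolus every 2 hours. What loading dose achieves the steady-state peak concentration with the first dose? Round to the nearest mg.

6078 mg

f = (1/2)^(2/3) ≈ 0.629961; accumulation ratio R = 1/(1−f) ≈ 2.70242.
Loading dose to hit Cmax,ss on first dose: D_load = D_maint·R ≈ 2249 × 2.70242 ≈ 6077.74 mg.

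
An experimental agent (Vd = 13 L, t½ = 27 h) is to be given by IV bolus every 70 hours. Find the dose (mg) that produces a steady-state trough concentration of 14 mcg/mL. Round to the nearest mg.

τ/t½ = 70/27 ≈ 2.5926, so f = (1/2)^(70/27) ≈ 0.165788.
Cmin,ss = (D/Vd)·f/(1−f), so D = Cmin,ss·Vd·(1−f)/f.
D = 14 × 13 × (1−f)/f ≈ 14 × 13 × 5.03180 ≈ 915.79 mg.

916 mg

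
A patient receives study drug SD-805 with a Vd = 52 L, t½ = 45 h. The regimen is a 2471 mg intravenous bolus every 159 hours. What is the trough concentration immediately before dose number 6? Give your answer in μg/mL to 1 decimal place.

f = (1/2)^(τ/t½) = (1/2)^(159/45) ≈ 0.0864.
C₀ = D/Vd = 2471/52 ≈ 47.519 μg/mL.
Before the 6th dose, 5 doses have been given. Superposition: Cmin = C₀·(f + f² + … + f^5).
≈ 47.519 × (0.0864 + 0.0075 + 0.0006 + 0.0001 + 0.0000) ≈ 47.519 × 0.0946 ≈ 4.495 μg/mL.

4.5 μg/mL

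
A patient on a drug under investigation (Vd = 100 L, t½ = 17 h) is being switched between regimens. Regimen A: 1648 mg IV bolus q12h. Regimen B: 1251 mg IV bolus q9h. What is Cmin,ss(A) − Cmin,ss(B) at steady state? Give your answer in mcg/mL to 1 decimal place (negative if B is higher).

Regimen A: f = (1/2)^(12/17) ≈ 0.6131; Cmin,ss = (1648/100)·f/(1−f) ≈ 26.115 mcg/mL.
Regimen B: f = (1/2)^(9/17) ≈ 0.6928; Cmin,ss = (1251/100)·f/(1−f) ≈ 28.213 mcg/mL.
Difference ≈ 26.115 − 28.213 ≈ -2.098 mcg/mL.

-2.1 mcg/mL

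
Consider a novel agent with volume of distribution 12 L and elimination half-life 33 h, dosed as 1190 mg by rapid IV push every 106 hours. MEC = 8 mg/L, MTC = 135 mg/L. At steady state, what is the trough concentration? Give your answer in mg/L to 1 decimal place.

12.0 mg/L

Over one 106-h interval, 106/33 ≈ 3.2121 half-lives elapse, leaving f ≈ 0.1079 of each dose.
At steady state, accumulation factor R = 1/(1 − e^(−kτ)) ≈ 1.1210.
Single-dose peak C₀ = D/Vd = 1190/12 ≈ 99.167 mg/L.
Cmax,ss = C₀/(1 − f) ≈ 99.167/0.8921 ≈ 111.161 mg/L.
One interval later, Cmin,ss = Cmax,ss·e^(−kτ) ≈ 111.161 × 0.1079 ≈ 11.994 mg/L.
Trough 12.0 mg/L vs MEC 8 mg/L: adequate.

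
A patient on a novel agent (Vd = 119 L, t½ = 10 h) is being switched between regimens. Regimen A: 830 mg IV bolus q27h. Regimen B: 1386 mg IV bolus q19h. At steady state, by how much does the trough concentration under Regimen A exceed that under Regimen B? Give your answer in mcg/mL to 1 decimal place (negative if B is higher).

Regimen A: f = (1/2)^(27/10) ≈ 0.1539; Cmin,ss = (830/119)·f/(1−f) ≈ 1.269 mcg/mL.
Regimen B: f = (1/2)^(19/10) ≈ 0.2679; Cmin,ss = (1386/119)·f/(1−f) ≈ 4.262 mcg/mL.
Difference ≈ 1.269 − 4.262 ≈ -2.993 mcg/mL.

-3.0 mcg/mL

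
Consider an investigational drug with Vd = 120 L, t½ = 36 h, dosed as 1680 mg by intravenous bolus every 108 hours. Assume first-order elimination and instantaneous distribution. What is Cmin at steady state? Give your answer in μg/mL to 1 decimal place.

2.0 μg/mL

τ = 108 h = 3 half-lives, so f = (1/2)^3 = 0.125.
Accumulation ratio R = 1/(1 − f) = 1/0.875 = 8/7.
Single-dose peak C₀ = D/Vd = 1680/120 = 14 μg/mL.
Steady-state peak Cmax,ss = C₀·R = 14 × 8/7 ≈ 16.000 μg/mL.
Steady-state trough Cmin,ss = Cmax,ss·f ≈ 16.000 × 0.125 ≈ 2.000 μg/mL.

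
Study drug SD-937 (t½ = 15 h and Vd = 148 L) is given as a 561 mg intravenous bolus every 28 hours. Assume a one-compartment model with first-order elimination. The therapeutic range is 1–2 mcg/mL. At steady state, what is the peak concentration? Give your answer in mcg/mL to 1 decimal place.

k = ln2/t½ = ln2/15 ≈ 0.046210 h⁻¹; fraction remaining f = e^(−kτ) = e^(−0.046210×28) ≈ 0.2742.
Accumulation ratio R = 1/(1 − f) ≈ 1/0.7258 ≈ 1.3778.
Single-dose peak C₀ = D/Vd = 561/148 ≈ 3.791 mcg/mL.
Steady-state peak Cmax,ss = C₀·R ≈ 3.791 × 1.3778 ≈ 5.223 mcg/mL.
Peak 5.2 mcg/mL vs MTC 2 mcg/mL: exceeds toxic threshold.

5.2 mcg/mL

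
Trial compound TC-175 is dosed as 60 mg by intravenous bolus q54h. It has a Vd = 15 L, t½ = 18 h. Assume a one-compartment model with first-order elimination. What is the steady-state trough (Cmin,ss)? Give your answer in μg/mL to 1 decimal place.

0.6 μg/mL

τ = 54 h = 3 half-lives, so f = (1/2)^3 = 0.125.
Accumulation ratio R = 1/(1 − f) = 1/0.875 = 8/7.
Single-dose peak C₀ = D/Vd = 60/15 = 4 μg/mL.
Steady-state peak Cmax,ss = C₀·R = 4 × 8/7 ≈ 4.571 μg/mL.
Steady-state trough Cmin,ss = Cmax,ss·f ≈ 4.571 × 0.125 ≈ 0.571 μg/mL.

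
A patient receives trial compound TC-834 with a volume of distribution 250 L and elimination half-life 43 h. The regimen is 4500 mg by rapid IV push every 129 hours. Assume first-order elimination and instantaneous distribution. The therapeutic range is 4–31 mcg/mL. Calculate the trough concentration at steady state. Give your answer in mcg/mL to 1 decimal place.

2.6 mcg/mL

τ = 129 h = 3 half-lives, so f = (1/2)^3 = 0.125.
Accumulation ratio R = 1/(1 − f) = 1/0.875 = 8/7.
Single-dose peak C₀ = D/Vd = 4500/250 = 18 mcg/mL.
Steady-state peak Cmax,ss = C₀·R = 18 × 8/7 ≈ 20.571 mcg/mL.
Steady-state trough Cmin,ss = Cmax,ss·f ≈ 20.571 × 0.125 ≈ 2.571 mcg/mL.
Trough 2.6 mcg/mL vs MEC 4 mcg/mL: subtherapeutic.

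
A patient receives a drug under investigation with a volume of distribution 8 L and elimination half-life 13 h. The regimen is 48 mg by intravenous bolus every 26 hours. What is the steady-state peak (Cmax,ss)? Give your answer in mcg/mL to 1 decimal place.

The dosing interval is 2 half-lives, so f = 2^(−2) = 0.25.
At steady state, R = 1/(1 − 0.25) = 4/3.
Single-dose peak C₀ = D/Vd = 48/8 = 6 mcg/mL.
Steady-state peak Cmax,ss = C₀·R = 6 × 4/3 ≈ 8.000 mcg/mL.

8.0 mcg/mL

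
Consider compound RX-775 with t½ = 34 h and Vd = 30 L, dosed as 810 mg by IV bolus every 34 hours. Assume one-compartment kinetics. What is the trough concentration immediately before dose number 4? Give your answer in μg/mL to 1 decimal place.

23.6 μg/mL

f = (1/2)^(τ/t½) = (1/2)^(34/34) ≈ 0.5000.
C₀ = D/Vd = 810/30 ≈ 27.000 μg/mL.
Before the 4th dose, 3 doses have been given. Superposition: Cmin = C₀·(f + f² + … + f^3).
≈ 27.000 × (0.5000 + 0.2500 + 0.1250) ≈ 27.000 × 0.8750 ≈ 23.625 μg/mL.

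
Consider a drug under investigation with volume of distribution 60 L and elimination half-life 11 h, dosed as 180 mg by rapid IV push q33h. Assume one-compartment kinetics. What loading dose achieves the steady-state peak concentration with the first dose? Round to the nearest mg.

206 mg

f = (1/2)^(33/11) ≈ 0.125000; accumulation ratio R = 1/(1−f) ≈ 1.14286.
Loading dose to hit Cmax,ss on first dose: D_load = D_maint·R ≈ 180 × 1.14286 ≈ 205.71 mg.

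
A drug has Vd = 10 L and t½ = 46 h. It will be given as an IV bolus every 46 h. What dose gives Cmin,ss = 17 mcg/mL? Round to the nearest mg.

τ/t½ = 46/46 ≈ 1, so f = (1/2)^(46/46) ≈ 0.500000.
Cmin,ss = (D/Vd)·f/(1−f), so D = Cmin,ss·Vd·(1−f)/f.
D = 17 × 10 × (1−f)/f ≈ 17 × 10 × 1.00000 ≈ 170.00 mg.

170 mg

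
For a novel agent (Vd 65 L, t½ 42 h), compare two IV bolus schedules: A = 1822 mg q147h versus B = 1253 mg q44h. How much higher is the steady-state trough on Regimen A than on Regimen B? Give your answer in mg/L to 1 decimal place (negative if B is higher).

-15.3 mg/L

Regimen A: f = (1/2)^(147/42) ≈ 0.0884; Cmin,ss = (1822/65)·f/(1−f) ≈ 2.718 mg/L.
Regimen B: f = (1/2)^(44/42) ≈ 0.4838; Cmin,ss = (1253/65)·f/(1−f) ≈ 18.067 mg/L.
Difference ≈ 2.718 − 18.067 ≈ -15.349 mg/L.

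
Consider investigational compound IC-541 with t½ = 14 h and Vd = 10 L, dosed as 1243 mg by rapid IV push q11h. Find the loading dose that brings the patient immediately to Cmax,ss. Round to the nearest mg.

f = (1/2)^(11/14) ≈ 0.580065; accumulation ratio R = 1/(1−f) ≈ 2.38132.
Loading dose to hit Cmax,ss on first dose: D_load = D_maint·R ≈ 1243 × 2.38132 ≈ 2959.98 mg.

2960 mg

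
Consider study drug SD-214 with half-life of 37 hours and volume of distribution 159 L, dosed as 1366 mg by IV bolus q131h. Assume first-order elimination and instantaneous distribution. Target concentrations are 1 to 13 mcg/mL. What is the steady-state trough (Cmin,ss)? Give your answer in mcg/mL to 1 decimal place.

0.8 mcg/mL

k = ln2/t½ = ln2/37 ≈ 0.018734 h⁻¹; fraction remaining f = e^(−kτ) = e^(−0.018734×131) ≈ 0.0859.
At steady state, accumulation factor R = 1/(1 − e^(−kτ)) ≈ 1.0940.
Each bolus raises the concentration by D/Vd = 1366/159 ≈ 8.591 mcg/mL.
Cmax,ss = C₀/(1 − f) ≈ 8.591/0.9141 ≈ 9.398 mcg/mL.
Steady-state trough Cmin,ss = Cmax,ss·f ≈ 9.398 × 0.0859 ≈ 0.807 mcg/mL.
Trough 0.8 mcg/mL vs MEC 1 mcg/mL: subtherapeutic.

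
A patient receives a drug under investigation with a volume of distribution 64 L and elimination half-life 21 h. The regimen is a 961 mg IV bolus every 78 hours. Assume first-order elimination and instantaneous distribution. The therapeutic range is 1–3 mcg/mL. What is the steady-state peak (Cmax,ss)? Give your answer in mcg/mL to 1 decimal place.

16.3 mcg/mL

τ/t½ = 78/21 ≈ 3.7143, so fraction remaining f = (1/2)^(78/21) ≈ 0.0762.
Accumulation ratio R = 1/(1 − f) ≈ 1/0.9238 ≈ 1.0825.
Single-dose peak C₀ = D/Vd = 961/64 ≈ 15.016 mcg/mL.
Cmax,ss = C₀/(1 − f) ≈ 15.016/0.9238 ≈ 16.255 mcg/mL.
Peak 16.3 mcg/mL vs MTC 3 mcg/mL: exceeds toxic threshold.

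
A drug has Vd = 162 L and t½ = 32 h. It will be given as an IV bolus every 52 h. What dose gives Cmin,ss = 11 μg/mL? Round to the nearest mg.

τ/t½ = 52/32 ≈ 1.625, so f = (1/2)^(52/32) ≈ 0.324210.
Cmin,ss = (D/Vd)·f/(1−f), so D = Cmin,ss·Vd·(1−f)/f.
D = 11 × 162 × (1−f)/f ≈ 11 × 162 × 2.08442 ≈ 3714.44 mg.

3714 mg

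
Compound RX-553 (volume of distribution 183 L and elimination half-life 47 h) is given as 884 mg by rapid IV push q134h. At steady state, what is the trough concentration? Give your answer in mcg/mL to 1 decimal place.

0.8 mcg/mL

Over one 134-h interval, 134/47 ≈ 2.8511 half-lives elapse, leaving f ≈ 0.1386 of each dose.
At steady state, accumulation factor R = 1/(1 − e^(−kτ)) ≈ 1.1609.
Each bolus raises the concentration by D/Vd = 884/183 ≈ 4.831 mcg/mL.
Cmax,ss = C₀/(1 − f) ≈ 4.831/0.8614 ≈ 5.608 mcg/mL.
Steady-state trough Cmin,ss = Cmax,ss·f ≈ 5.608 × 0.1386 ≈ 0.777 mcg/mL.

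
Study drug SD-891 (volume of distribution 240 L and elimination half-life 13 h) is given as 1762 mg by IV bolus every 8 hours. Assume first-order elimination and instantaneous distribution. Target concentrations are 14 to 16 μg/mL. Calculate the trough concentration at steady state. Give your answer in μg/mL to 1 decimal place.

Over one 8-h interval, 8/13 ≈ 0.61538 half-lives elapse, leaving f ≈ 0.6528 of each dose.
Each bolus raises the concentration by D/Vd = 1762/240 ≈ 7.342 μg/mL.
Steady-state trough Cmin,ss = C₀·f/(1−f) ≈ 7.342 × 0.6528/0.3472 ≈ 13.804 μg/mL.
Trough 13.8 μg/mL vs MEC 14 μg/mL: subtherapeutic.

13.8 μg/mL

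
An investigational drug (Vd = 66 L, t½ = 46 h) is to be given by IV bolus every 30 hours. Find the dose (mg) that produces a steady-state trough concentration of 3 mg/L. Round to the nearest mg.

τ/t½ = 30/46 ≈ 0.65217, so f = (1/2)^(30/46) ≈ 0.636321.
Cmin,ss = (D/Vd)·f/(1−f), so D = Cmin,ss·Vd·(1−f)/f.
D = 3 × 66 × (1−f)/f ≈ 3 × 66 × 0.57153 ≈ 113.16 mg.

113 mg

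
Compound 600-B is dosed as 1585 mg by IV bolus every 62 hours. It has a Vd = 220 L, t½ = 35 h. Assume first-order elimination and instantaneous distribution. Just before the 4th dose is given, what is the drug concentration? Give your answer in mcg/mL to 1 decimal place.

2.9 mcg/mL

f = (1/2)^(τ/t½) = (1/2)^(62/35) ≈ 0.2929.
C₀ = D/Vd = 1585/220 ≈ 7.205 mcg/mL.
Before the 4th dose, 3 doses have been given. Superposition: Cmin = C₀·(f + f² + … + f^3).
≈ 7.205 × (0.2929 + 0.0858 + 0.0251) ≈ 7.205 × 0.4038 ≈ 2.909 mcg/mL.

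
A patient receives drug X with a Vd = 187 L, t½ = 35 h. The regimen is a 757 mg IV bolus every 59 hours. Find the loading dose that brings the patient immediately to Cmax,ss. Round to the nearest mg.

1098 mg

f = (1/2)^(59/35) ≈ 0.310849; accumulation ratio R = 1/(1−f) ≈ 1.45106.
Loading dose to hit Cmax,ss on first dose: D_load = D_maint·R ≈ 757 × 1.45106 ≈ 1098.45 mg.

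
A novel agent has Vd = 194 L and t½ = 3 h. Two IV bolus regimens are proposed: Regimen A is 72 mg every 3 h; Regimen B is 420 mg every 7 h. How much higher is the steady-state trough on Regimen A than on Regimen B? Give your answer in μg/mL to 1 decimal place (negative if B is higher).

Regimen A: f = (1/2)^(3/3) ≈ 0.5000; Cmin,ss = (72/194)·f/(1−f) ≈ 0.371 μg/mL.
Regimen B: f = (1/2)^(7/3) ≈ 0.1984; Cmin,ss = (420/194)·f/(1−f) ≈ 0.536 μg/mL.
Difference ≈ 0.371 − 0.536 ≈ -0.165 μg/mL.

-0.2 μg/mL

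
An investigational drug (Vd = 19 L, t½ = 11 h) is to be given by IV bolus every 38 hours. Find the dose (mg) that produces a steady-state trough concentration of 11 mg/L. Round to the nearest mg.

2082 mg

τ/t½ = 38/11 ≈ 3.4545, so f = (1/2)^(38/11) ≈ 0.091218.
Cmin,ss = (D/Vd)·f/(1−f), so D = Cmin,ss·Vd·(1−f)/f.
D = 11 × 19 × (1−f)/f ≈ 11 × 19 × 9.96275 ≈ 2082.21 mg.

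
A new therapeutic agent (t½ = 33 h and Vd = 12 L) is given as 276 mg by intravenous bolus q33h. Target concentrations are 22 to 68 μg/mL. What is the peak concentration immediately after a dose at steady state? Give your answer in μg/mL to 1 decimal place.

46.0 μg/mL

The dosing interval is 1 half-life, so f = 2^(−1) = 0.5.
At steady state, R = 1/(1 − 0.5) = 2/1.
Single-dose peak C₀ = D/Vd = 276/12 = 23 μg/mL.
Steady-state peak Cmax,ss = C₀·R = 23 × 2/1 ≈ 46.000 μg/mL.
Peak 46.0 μg/mL vs MTC 68 μg/mL: below toxic threshold.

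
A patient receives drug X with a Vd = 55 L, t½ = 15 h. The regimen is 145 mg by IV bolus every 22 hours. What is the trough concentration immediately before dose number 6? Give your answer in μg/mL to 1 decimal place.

f = (1/2)^(τ/t½) = (1/2)^(22/15) ≈ 0.3618.
C₀ = D/Vd = 145/55 ≈ 2.636 μg/mL.
Before the 6th dose, 5 doses have been given. Superposition: Cmin = C₀·(f + f² + … + f^5).
≈ 2.636 × (0.3618 + 0.1309 + 0.0474 + 0.0171 + 0.0062) ≈ 2.636 × 0.5634 ≈ 1.485 μg/mL.

1.5 μg/mL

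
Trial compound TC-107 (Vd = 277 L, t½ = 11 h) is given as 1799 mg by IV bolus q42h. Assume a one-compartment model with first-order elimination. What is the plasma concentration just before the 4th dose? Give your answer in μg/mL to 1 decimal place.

f = (1/2)^(τ/t½) = (1/2)^(42/11) ≈ 0.0709.
C₀ = D/Vd = 1799/277 ≈ 6.495 μg/mL.
Before the 4th dose, 3 doses have been given. Superposition: Cmin = C₀·(f + f² + … + f^3).
≈ 6.495 × (0.0709 + 0.0050 + 0.0004) ≈ 6.495 × 0.0763 ≈ 0.496 μg/mL.

0.5 μg/mL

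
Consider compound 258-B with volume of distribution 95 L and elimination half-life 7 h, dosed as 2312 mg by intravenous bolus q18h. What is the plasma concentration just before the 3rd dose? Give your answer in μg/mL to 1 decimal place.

4.8 μg/mL

f = (1/2)^(τ/t½) = (1/2)^(18/7) ≈ 0.1682.
C₀ = D/Vd = 2312/95 ≈ 24.337 μg/mL.
Before the 3rd dose, 2 doses have been given. Superposition: Cmin = C₀·(f + f²).
≈ 24.337 × (0.1682 + 0.0283) ≈ 24.337 × 0.1965 ≈ 4.782 μg/mL.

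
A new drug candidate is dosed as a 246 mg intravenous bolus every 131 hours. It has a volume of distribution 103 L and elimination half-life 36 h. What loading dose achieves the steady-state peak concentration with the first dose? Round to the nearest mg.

f = (1/2)^(131/36) ≈ 0.080276; accumulation ratio R = 1/(1−f) ≈ 1.08728.
Loading dose to hit Cmax,ss on first dose: D_load = D_maint·R ≈ 246 × 1.08728 ≈ 267.47 mg.

267 mg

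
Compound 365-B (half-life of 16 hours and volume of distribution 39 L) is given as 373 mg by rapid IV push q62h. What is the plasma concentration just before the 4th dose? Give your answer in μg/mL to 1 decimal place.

0.7 μg/mL

f = (1/2)^(τ/t½) = (1/2)^(62/16) ≈ 0.0682.
C₀ = D/Vd = 373/39 ≈ 9.564 μg/mL.
Before the 4th dose, 3 doses have been given. Superposition: Cmin = C₀·(f + f² + … + f^3).
≈ 9.564 × (0.0682 + 0.0047 + 0.0003) ≈ 9.564 × 0.0732 ≈ 0.700 μg/mL.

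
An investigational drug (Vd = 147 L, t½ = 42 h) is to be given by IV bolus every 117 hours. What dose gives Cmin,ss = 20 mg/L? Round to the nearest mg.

τ/t½ = 117/42 ≈ 2.7857, so f = (1/2)^(117/42) ≈ 0.145016.
Cmin,ss = (D/Vd)·f/(1−f), so D = Cmin,ss·Vd·(1−f)/f.
D = 20 × 147 × (1−f)/f ≈ 20 × 147 × 5.89579 ≈ 17333.62 mg.

17334 mg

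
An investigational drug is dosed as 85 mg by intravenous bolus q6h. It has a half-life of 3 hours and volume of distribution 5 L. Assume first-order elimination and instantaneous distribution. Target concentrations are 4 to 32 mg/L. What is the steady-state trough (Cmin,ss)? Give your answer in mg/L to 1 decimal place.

τ = 6 h = 2 half-lives, so f = (1/2)^2 = 0.25.
At steady state, R = 1/(1 − 0.25) = 4/3.
Single-dose peak C₀ = D/Vd = 85/5 = 17 mg/L.
Steady-state peak Cmax,ss = C₀·R = 17 × 4/3 ≈ 22.667 mg/L.
Steady-state trough Cmin,ss = Cmax,ss·f ≈ 22.667 × 0.25 ≈ 5.667 mg/L.
Trough 5.7 mg/L vs MEC 4 mg/L: adequate.

5.7 mg/L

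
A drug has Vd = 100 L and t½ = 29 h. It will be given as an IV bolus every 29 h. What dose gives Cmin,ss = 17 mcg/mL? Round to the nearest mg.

1700 mg

τ/t½ = 29/29 ≈ 1, so f = (1/2)^(29/29) ≈ 0.500000.
Cmin,ss = (D/Vd)·f/(1−f), so D = Cmin,ss·Vd·(1−f)/f.
D = 17 × 100 × (1−f)/f ≈ 17 × 100 × 1.00000 ≈ 1700.00 mg.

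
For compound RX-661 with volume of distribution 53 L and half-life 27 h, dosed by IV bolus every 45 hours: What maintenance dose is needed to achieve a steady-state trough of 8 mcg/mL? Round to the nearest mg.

922 mg

τ/t½ = 45/27 ≈ 1.6667, so f = (1/2)^(45/27) ≈ 0.314980.
Cmin,ss = (D/Vd)·f/(1−f), so D = Cmin,ss·Vd·(1−f)/f.
D = 8 × 53 × (1−f)/f ≈ 8 × 53 × 2.17480 ≈ 922.12 mg.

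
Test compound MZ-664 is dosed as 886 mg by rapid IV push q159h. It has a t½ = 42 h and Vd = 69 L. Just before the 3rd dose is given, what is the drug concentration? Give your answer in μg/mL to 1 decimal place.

1.0 μg/mL

f = (1/2)^(τ/t½) = (1/2)^(159/42) ≈ 0.0725.
C₀ = D/Vd = 886/69 ≈ 12.841 μg/mL.
Before the 3rd dose, 2 doses have been given. Superposition: Cmin = C₀·(f + f²).
≈ 12.841 × (0.0725 + 0.0053) ≈ 12.841 × 0.0778 ≈ 0.999 μg/mL.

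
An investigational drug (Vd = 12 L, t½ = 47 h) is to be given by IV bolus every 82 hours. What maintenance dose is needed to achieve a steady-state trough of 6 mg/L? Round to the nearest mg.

τ/t½ = 82/47 ≈ 1.7447, so f = (1/2)^(82/47) ≈ 0.298400.
Cmin,ss = (D/Vd)·f/(1−f), so D = Cmin,ss·Vd·(1−f)/f.
D = 6 × 12 × (1−f)/f ≈ 6 × 12 × 2.35121 ≈ 169.29 mg.

169 mg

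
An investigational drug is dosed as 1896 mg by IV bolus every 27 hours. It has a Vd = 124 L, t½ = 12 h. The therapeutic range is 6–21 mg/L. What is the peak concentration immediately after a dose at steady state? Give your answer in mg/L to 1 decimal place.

τ/t½ = 27/12 ≈ 2.25, so fraction remaining f = (1/2)^(27/12) ≈ 0.2102.
At steady state, accumulation factor R = 1/(1 − e^(−kτ)) ≈ 1.2661.
Each bolus raises the concentration by D/Vd = 1896/124 ≈ 15.290 mg/L.
Steady-state peak Cmax,ss = C₀·R ≈ 15.290 × 1.2661 ≈ 19.359 mg/L.
Peak 19.4 mg/L vs MTC 21 mg/L: below toxic threshold.

19.4 mg/L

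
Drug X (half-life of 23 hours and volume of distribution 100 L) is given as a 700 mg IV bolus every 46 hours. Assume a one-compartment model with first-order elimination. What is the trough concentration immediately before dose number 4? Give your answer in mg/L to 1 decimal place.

f = (1/2)^(τ/t½) = (1/2)^(46/23) ≈ 0.2500.
C₀ = D/Vd = 700/100 ≈ 7.000 mg/L.
Before the 4th dose, 3 doses have been given. Superposition: Cmin = C₀·(f + f² + … + f^3).
≈ 7.000 × (0.2500 + 0.0625 + 0.0156) ≈ 7.000 × 0.3281 ≈ 2.297 mg/L.

2.3 mg/L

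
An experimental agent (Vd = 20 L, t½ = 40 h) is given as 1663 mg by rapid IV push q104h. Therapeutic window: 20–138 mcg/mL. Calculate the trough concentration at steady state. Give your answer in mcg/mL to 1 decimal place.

16.4 mcg/mL

k = ln2/t½ = ln2/40 ≈ 0.017329 h⁻¹; fraction remaining f = e^(−kτ) = e^(−0.017329×104) ≈ 0.1649.
At steady state, accumulation factor R = 1/(1 − e^(−kτ)) ≈ 1.1975.
Each bolus raises the concentration by D/Vd = 1663/20 ≈ 83.150 mcg/mL.
Cmax,ss = C₀/(1 − f) ≈ 83.150/0.8351 ≈ 99.569 mcg/mL.
Steady-state trough Cmin,ss = Cmax,ss·f ≈ 99.569 × 0.1649 ≈ 16.419 mcg/mL.
Trough 16.4 mcg/mL vs MEC 20 mcg/mL: subtherapeutic.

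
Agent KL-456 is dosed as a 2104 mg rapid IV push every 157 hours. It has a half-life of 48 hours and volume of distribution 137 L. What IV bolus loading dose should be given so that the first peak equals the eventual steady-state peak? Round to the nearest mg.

2347 mg

f = (1/2)^(157/48) ≈ 0.103605; accumulation ratio R = 1/(1−f) ≈ 1.11558.
Loading dose to hit Cmax,ss on first dose: D_load = D_maint·R ≈ 2104 × 1.11558 ≈ 2347.18 mg.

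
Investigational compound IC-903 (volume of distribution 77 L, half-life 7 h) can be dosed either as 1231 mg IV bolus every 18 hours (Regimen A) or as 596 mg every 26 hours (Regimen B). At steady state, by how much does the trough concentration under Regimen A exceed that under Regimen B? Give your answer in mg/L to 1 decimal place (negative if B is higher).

2.6 mg/L

Regimen A: f = (1/2)^(18/7) ≈ 0.1682; Cmin,ss = (1231/77)·f/(1−f) ≈ 3.233 mg/L.
Regimen B: f = (1/2)^(26/7) ≈ 0.0762; Cmin,ss = (596/77)·f/(1−f) ≈ 0.638 mg/L.
Difference ≈ 3.233 − 0.638 ≈ 2.595 mg/L.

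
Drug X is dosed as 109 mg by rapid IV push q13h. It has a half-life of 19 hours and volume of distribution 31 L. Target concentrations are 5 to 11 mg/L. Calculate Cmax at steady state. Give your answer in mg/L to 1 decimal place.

9.3 mg/L

k = ln2/t½ = ln2/19 ≈ 0.036481 h⁻¹; fraction remaining f = e^(−kτ) = e^(−0.036481×13) ≈ 0.6223.
At steady state, accumulation factor R = 1/(1 − e^(−kτ)) ≈ 2.6476.
Single-dose peak C₀ = D/Vd = 109/31 ≈ 3.516 mg/L.
Steady-state peak Cmax,ss = C₀·R ≈ 3.516 × 2.6476 ≈ 9.309 mg/L.
Peak 9.3 mg/L vs MTC 11 mg/L: below toxic threshold.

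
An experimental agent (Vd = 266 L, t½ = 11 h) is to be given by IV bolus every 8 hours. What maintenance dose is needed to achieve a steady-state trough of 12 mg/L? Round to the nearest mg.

τ/t½ = 8/11 ≈ 0.72727, so f = (1/2)^(8/11) ≈ 0.604045.
Cmin,ss = (D/Vd)·f/(1−f), so D = Cmin,ss·Vd·(1−f)/f.
D = 12 × 266 × (1−f)/f ≈ 12 × 266 × 0.65551 ≈ 2092.39 mg.

2092 mg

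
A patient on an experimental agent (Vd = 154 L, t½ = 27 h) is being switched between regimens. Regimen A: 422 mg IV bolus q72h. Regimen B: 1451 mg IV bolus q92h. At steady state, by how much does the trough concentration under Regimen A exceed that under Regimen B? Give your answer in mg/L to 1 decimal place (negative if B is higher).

Regimen A: f = (1/2)^(72/27) ≈ 0.1575; Cmin,ss = (422/154)·f/(1−f) ≈ 0.512 mg/L.
Regimen B: f = (1/2)^(92/27) ≈ 0.0942; Cmin,ss = (1451/154)·f/(1−f) ≈ 0.980 mg/L.
Difference ≈ 0.512 − 0.980 ≈ -0.468 mg/L.

-0.5 mg/L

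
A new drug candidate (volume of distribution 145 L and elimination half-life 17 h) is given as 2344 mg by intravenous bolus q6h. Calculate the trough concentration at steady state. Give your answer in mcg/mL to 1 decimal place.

58.3 mcg/mL

k = ln2/t½ = ln2/17 ≈ 0.040773 h⁻¹; fraction remaining f = e^(−kτ) = e^(−0.040773×6) ≈ 0.7830.
Accumulation ratio R = 1/(1 − f) ≈ 1/0.2170 ≈ 4.6083.
Each bolus raises the concentration by D/Vd = 2344/145 ≈ 16.166 mcg/mL.
Cmax,ss = C₀/(1 − f) ≈ 16.166/0.2170 ≈ 74.498 mcg/mL.
One interval later, Cmin,ss = Cmax,ss·e^(−kτ) ≈ 74.498 × 0.7830 ≈ 58.332 mcg/mL.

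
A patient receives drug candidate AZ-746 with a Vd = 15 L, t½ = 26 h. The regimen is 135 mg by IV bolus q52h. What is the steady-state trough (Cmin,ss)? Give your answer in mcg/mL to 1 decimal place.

3.0 mcg/mL

τ = 52 h = 2 half-lives, so f = (1/2)^2 = 0.25.
At steady state, R = 1/(1 − 0.25) = 4/3.
Single-dose peak C₀ = D/Vd = 135/15 = 9 mcg/mL.
Steady-state peak Cmax,ss = C₀·R = 9 × 4/3 ≈ 12.000 mcg/mL.
Steady-state trough Cmin,ss = Cmax,ss·f ≈ 12.000 × 0.25 ≈ 3.000 mcg/mL.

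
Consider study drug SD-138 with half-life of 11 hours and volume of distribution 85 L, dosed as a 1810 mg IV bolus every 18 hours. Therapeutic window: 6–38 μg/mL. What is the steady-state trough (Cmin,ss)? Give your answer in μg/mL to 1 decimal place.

k = ln2/t½ = ln2/11 ≈ 0.063013 h⁻¹; fraction remaining f = e^(−kτ) = e^(−0.063013×18) ≈ 0.3217.
Each bolus raises the concentration by D/Vd = 1810/85 ≈ 21.294 μg/mL.
Steady-state trough Cmin,ss = C₀·f/(1−f) ≈ 21.294 × 0.3217/0.6783 ≈ 10.099 μg/mL.
Trough 10.1 μg/mL vs MEC 6 μg/mL: adequate.

10.1 μg/mL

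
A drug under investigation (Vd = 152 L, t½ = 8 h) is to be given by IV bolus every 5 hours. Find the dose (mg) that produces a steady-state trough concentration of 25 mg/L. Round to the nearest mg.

τ/t½ = 5/8 ≈ 0.625, so f = (1/2)^(5/8) ≈ 0.648420.
Cmin,ss = (D/Vd)·f/(1−f), so D = Cmin,ss·Vd·(1−f)/f.
D = 25 × 152 × (1−f)/f ≈ 25 × 152 × 0.54221 ≈ 2060.40 mg.

2060 mg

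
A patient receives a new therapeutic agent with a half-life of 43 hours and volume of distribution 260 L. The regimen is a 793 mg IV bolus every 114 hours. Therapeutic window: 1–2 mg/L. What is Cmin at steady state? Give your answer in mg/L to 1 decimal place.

0.6 mg/L

Over one 114-h interval, 114/43 ≈ 2.6512 half-lives elapse, leaving f ≈ 0.1592 of each dose.
Each bolus raises the concentration by D/Vd = 793/260 ≈ 3.050 mg/L.
Steady-state trough Cmin,ss = C₀·f/(1−f) ≈ 3.050 × 0.1592/0.8408 ≈ 0.577 mg/L.
Trough 0.6 mg/L vs MEC 1 mg/L: subtherapeutic.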